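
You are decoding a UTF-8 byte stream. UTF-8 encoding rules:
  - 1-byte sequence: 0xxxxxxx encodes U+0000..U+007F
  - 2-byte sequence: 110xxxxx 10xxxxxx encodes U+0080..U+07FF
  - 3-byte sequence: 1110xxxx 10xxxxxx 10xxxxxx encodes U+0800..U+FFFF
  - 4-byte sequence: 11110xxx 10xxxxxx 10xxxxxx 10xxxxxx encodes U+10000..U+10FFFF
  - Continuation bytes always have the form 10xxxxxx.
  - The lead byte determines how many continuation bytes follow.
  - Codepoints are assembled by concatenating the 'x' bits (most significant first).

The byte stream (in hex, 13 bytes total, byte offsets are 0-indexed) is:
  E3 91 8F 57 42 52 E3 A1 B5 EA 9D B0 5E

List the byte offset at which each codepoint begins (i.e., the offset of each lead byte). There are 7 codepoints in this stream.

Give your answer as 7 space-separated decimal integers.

Answer: 0 3 4 5 6 9 12

Derivation:
Byte[0]=E3: 3-byte lead, need 2 cont bytes. acc=0x3
Byte[1]=91: continuation. acc=(acc<<6)|0x11=0xD1
Byte[2]=8F: continuation. acc=(acc<<6)|0x0F=0x344F
Completed: cp=U+344F (starts at byte 0)
Byte[3]=57: 1-byte ASCII. cp=U+0057
Byte[4]=42: 1-byte ASCII. cp=U+0042
Byte[5]=52: 1-byte ASCII. cp=U+0052
Byte[6]=E3: 3-byte lead, need 2 cont bytes. acc=0x3
Byte[7]=A1: continuation. acc=(acc<<6)|0x21=0xE1
Byte[8]=B5: continuation. acc=(acc<<6)|0x35=0x3875
Completed: cp=U+3875 (starts at byte 6)
Byte[9]=EA: 3-byte lead, need 2 cont bytes. acc=0xA
Byte[10]=9D: continuation. acc=(acc<<6)|0x1D=0x29D
Byte[11]=B0: continuation. acc=(acc<<6)|0x30=0xA770
Completed: cp=U+A770 (starts at byte 9)
Byte[12]=5E: 1-byte ASCII. cp=U+005E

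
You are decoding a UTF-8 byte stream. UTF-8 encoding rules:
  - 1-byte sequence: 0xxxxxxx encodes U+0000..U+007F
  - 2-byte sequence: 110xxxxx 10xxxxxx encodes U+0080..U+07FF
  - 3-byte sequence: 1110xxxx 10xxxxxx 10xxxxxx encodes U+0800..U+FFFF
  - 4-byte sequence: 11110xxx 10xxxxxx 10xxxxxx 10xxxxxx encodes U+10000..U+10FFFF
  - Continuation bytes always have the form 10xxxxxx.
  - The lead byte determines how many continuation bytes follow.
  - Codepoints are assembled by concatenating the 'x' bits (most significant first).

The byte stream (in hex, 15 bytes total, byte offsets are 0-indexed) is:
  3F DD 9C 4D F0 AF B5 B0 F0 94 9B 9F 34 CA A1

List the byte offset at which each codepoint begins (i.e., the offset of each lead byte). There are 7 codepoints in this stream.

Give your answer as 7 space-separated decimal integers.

Answer: 0 1 3 4 8 12 13

Derivation:
Byte[0]=3F: 1-byte ASCII. cp=U+003F
Byte[1]=DD: 2-byte lead, need 1 cont bytes. acc=0x1D
Byte[2]=9C: continuation. acc=(acc<<6)|0x1C=0x75C
Completed: cp=U+075C (starts at byte 1)
Byte[3]=4D: 1-byte ASCII. cp=U+004D
Byte[4]=F0: 4-byte lead, need 3 cont bytes. acc=0x0
Byte[5]=AF: continuation. acc=(acc<<6)|0x2F=0x2F
Byte[6]=B5: continuation. acc=(acc<<6)|0x35=0xBF5
Byte[7]=B0: continuation. acc=(acc<<6)|0x30=0x2FD70
Completed: cp=U+2FD70 (starts at byte 4)
Byte[8]=F0: 4-byte lead, need 3 cont bytes. acc=0x0
Byte[9]=94: continuation. acc=(acc<<6)|0x14=0x14
Byte[10]=9B: continuation. acc=(acc<<6)|0x1B=0x51B
Byte[11]=9F: continuation. acc=(acc<<6)|0x1F=0x146DF
Completed: cp=U+146DF (starts at byte 8)
Byte[12]=34: 1-byte ASCII. cp=U+0034
Byte[13]=CA: 2-byte lead, need 1 cont bytes. acc=0xA
Byte[14]=A1: continuation. acc=(acc<<6)|0x21=0x2A1
Completed: cp=U+02A1 (starts at byte 13)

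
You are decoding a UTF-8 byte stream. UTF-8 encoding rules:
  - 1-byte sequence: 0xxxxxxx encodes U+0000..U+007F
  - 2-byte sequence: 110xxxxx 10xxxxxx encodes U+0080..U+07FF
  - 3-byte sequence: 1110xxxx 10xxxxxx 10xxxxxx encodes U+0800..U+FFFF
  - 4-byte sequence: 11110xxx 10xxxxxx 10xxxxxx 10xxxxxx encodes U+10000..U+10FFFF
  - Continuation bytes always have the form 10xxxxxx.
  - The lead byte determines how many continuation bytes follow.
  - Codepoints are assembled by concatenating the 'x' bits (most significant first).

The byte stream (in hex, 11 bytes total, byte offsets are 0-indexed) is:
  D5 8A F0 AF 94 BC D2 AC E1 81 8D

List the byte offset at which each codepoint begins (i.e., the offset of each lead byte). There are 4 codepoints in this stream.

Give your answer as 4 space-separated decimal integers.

Byte[0]=D5: 2-byte lead, need 1 cont bytes. acc=0x15
Byte[1]=8A: continuation. acc=(acc<<6)|0x0A=0x54A
Completed: cp=U+054A (starts at byte 0)
Byte[2]=F0: 4-byte lead, need 3 cont bytes. acc=0x0
Byte[3]=AF: continuation. acc=(acc<<6)|0x2F=0x2F
Byte[4]=94: continuation. acc=(acc<<6)|0x14=0xBD4
Byte[5]=BC: continuation. acc=(acc<<6)|0x3C=0x2F53C
Completed: cp=U+2F53C (starts at byte 2)
Byte[6]=D2: 2-byte lead, need 1 cont bytes. acc=0x12
Byte[7]=AC: continuation. acc=(acc<<6)|0x2C=0x4AC
Completed: cp=U+04AC (starts at byte 6)
Byte[8]=E1: 3-byte lead, need 2 cont bytes. acc=0x1
Byte[9]=81: continuation. acc=(acc<<6)|0x01=0x41
Byte[10]=8D: continuation. acc=(acc<<6)|0x0D=0x104D
Completed: cp=U+104D (starts at byte 8)

Answer: 0 2 6 8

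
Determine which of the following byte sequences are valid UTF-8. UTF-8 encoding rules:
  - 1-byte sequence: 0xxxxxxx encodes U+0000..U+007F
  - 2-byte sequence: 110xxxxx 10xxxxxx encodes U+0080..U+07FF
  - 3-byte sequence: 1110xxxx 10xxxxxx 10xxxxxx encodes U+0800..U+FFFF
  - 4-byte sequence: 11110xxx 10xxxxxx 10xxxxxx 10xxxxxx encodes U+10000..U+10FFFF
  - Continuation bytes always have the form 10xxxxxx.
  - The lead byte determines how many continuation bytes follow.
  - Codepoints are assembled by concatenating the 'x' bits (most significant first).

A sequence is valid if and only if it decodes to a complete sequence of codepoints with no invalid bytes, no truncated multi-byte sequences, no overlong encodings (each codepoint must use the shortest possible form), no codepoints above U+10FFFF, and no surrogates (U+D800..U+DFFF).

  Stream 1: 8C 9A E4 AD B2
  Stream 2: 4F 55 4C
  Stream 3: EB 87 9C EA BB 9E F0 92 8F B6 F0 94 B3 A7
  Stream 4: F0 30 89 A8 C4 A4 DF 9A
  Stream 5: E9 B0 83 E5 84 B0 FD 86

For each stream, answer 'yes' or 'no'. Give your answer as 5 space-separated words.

Stream 1: error at byte offset 0. INVALID
Stream 2: decodes cleanly. VALID
Stream 3: decodes cleanly. VALID
Stream 4: error at byte offset 1. INVALID
Stream 5: error at byte offset 6. INVALID

Answer: no yes yes no no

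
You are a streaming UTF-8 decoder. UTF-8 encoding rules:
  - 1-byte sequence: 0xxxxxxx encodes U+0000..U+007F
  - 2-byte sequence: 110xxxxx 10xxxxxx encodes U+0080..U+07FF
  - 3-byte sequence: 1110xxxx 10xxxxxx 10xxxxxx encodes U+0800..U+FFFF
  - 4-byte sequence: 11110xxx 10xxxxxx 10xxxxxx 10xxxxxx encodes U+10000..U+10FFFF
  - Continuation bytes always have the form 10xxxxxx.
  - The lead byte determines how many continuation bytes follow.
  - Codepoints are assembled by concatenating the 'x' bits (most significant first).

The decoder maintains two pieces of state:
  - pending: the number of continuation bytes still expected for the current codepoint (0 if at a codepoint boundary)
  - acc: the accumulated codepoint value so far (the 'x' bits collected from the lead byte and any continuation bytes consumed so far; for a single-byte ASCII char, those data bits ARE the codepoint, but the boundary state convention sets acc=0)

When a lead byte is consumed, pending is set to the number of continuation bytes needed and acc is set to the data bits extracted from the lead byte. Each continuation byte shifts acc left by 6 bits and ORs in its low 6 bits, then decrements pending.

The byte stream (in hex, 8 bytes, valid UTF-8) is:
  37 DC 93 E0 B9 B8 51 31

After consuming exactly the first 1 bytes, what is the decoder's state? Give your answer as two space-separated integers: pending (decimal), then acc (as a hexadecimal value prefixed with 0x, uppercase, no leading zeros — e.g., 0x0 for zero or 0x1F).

Answer: 0 0x0

Derivation:
Byte[0]=37: 1-byte. pending=0, acc=0x0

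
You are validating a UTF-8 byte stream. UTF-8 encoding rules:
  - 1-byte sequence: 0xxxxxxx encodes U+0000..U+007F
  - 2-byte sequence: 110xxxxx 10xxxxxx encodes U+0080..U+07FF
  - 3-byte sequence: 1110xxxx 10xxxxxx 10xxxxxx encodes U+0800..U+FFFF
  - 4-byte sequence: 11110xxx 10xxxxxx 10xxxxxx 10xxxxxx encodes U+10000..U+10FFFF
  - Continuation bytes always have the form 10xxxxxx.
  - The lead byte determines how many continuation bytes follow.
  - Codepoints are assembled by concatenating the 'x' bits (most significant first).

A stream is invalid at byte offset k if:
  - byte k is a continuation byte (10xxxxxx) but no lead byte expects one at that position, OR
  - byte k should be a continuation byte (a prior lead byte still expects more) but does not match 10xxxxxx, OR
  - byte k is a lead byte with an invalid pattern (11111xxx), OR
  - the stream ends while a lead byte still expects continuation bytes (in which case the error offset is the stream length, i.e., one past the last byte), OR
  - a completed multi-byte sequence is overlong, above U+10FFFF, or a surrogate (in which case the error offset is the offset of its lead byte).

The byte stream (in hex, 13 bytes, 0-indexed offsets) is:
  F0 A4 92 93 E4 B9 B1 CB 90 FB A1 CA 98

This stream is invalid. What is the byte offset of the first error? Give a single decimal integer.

Byte[0]=F0: 4-byte lead, need 3 cont bytes. acc=0x0
Byte[1]=A4: continuation. acc=(acc<<6)|0x24=0x24
Byte[2]=92: continuation. acc=(acc<<6)|0x12=0x912
Byte[3]=93: continuation. acc=(acc<<6)|0x13=0x24493
Completed: cp=U+24493 (starts at byte 0)
Byte[4]=E4: 3-byte lead, need 2 cont bytes. acc=0x4
Byte[5]=B9: continuation. acc=(acc<<6)|0x39=0x139
Byte[6]=B1: continuation. acc=(acc<<6)|0x31=0x4E71
Completed: cp=U+4E71 (starts at byte 4)
Byte[7]=CB: 2-byte lead, need 1 cont bytes. acc=0xB
Byte[8]=90: continuation. acc=(acc<<6)|0x10=0x2D0
Completed: cp=U+02D0 (starts at byte 7)
Byte[9]=FB: INVALID lead byte (not 0xxx/110x/1110/11110)

Answer: 9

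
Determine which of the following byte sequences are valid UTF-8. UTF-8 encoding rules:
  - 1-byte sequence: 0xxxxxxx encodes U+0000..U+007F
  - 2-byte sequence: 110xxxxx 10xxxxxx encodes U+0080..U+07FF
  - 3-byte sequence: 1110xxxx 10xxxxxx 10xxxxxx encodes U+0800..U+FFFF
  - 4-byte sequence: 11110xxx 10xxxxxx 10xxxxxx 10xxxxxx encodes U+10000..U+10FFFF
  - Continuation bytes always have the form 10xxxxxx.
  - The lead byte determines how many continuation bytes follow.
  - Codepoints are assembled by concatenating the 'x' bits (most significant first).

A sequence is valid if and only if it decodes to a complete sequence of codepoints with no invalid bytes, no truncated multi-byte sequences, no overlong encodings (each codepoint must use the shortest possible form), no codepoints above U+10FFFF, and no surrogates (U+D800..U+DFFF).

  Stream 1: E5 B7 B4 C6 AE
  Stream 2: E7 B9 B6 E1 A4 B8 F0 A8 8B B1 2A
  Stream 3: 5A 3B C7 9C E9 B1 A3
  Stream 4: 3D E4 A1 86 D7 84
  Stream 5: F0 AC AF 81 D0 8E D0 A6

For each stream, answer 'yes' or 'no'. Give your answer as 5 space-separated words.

Stream 1: decodes cleanly. VALID
Stream 2: decodes cleanly. VALID
Stream 3: decodes cleanly. VALID
Stream 4: decodes cleanly. VALID
Stream 5: decodes cleanly. VALID

Answer: yes yes yes yes yes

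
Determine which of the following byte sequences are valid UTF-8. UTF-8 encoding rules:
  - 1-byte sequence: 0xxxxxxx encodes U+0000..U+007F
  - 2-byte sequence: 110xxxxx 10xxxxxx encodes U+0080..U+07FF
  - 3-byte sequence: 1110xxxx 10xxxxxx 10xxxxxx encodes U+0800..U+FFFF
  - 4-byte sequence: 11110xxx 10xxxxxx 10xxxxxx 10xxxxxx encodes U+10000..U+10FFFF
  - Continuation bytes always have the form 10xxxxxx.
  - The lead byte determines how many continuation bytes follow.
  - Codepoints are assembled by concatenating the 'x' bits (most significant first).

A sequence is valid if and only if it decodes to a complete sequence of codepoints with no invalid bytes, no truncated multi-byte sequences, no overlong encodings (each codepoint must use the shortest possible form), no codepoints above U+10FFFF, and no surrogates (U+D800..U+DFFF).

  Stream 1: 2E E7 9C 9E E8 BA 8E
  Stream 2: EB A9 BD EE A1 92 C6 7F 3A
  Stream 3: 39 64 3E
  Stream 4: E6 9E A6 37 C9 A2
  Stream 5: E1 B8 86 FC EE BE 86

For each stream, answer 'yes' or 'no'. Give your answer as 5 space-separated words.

Answer: yes no yes yes no

Derivation:
Stream 1: decodes cleanly. VALID
Stream 2: error at byte offset 7. INVALID
Stream 3: decodes cleanly. VALID
Stream 4: decodes cleanly. VALID
Stream 5: error at byte offset 3. INVALID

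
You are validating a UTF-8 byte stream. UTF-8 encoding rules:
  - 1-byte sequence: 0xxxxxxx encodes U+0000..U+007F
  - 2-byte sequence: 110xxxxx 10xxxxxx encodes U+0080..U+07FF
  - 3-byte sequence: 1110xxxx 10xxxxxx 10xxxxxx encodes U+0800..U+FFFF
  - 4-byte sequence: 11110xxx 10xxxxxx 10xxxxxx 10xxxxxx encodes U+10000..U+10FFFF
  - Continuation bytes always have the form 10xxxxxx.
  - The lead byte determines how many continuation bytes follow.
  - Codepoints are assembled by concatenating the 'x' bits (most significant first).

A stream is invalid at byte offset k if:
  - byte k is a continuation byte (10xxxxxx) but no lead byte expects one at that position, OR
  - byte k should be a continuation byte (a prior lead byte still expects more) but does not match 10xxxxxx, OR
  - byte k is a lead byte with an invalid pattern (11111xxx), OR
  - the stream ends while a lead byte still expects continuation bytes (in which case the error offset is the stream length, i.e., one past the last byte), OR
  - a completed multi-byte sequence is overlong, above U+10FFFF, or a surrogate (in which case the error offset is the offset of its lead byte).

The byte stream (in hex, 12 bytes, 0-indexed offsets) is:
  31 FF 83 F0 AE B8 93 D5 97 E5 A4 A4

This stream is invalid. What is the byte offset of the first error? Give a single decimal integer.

Answer: 1

Derivation:
Byte[0]=31: 1-byte ASCII. cp=U+0031
Byte[1]=FF: INVALID lead byte (not 0xxx/110x/1110/11110)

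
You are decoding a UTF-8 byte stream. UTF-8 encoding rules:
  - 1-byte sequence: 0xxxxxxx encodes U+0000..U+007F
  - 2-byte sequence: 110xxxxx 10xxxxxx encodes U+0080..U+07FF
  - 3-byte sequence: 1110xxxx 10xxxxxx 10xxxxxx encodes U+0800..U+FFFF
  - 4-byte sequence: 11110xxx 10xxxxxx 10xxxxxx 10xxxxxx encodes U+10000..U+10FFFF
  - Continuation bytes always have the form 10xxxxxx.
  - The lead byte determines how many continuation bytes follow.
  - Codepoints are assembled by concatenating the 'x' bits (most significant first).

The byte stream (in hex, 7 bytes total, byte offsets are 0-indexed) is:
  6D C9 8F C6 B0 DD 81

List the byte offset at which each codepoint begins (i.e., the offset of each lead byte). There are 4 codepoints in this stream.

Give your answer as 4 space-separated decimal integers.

Byte[0]=6D: 1-byte ASCII. cp=U+006D
Byte[1]=C9: 2-byte lead, need 1 cont bytes. acc=0x9
Byte[2]=8F: continuation. acc=(acc<<6)|0x0F=0x24F
Completed: cp=U+024F (starts at byte 1)
Byte[3]=C6: 2-byte lead, need 1 cont bytes. acc=0x6
Byte[4]=B0: continuation. acc=(acc<<6)|0x30=0x1B0
Completed: cp=U+01B0 (starts at byte 3)
Byte[5]=DD: 2-byte lead, need 1 cont bytes. acc=0x1D
Byte[6]=81: continuation. acc=(acc<<6)|0x01=0x741
Completed: cp=U+0741 (starts at byte 5)

Answer: 0 1 3 5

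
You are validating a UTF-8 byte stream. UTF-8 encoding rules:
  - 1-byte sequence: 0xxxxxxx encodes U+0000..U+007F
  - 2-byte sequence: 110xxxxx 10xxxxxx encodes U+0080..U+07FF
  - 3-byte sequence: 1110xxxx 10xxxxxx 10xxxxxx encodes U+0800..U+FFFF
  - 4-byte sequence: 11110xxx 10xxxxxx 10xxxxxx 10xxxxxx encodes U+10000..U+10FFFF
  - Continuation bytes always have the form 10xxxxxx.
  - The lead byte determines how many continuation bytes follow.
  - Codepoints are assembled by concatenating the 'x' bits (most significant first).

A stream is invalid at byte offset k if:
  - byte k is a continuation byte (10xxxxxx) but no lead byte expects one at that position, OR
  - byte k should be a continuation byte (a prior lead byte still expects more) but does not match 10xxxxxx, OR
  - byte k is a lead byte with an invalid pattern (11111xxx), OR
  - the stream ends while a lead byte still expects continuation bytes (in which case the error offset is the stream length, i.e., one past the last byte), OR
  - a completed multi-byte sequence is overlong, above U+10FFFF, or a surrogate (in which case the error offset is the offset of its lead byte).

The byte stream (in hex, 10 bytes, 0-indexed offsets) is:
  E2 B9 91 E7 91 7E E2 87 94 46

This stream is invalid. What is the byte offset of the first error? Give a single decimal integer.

Byte[0]=E2: 3-byte lead, need 2 cont bytes. acc=0x2
Byte[1]=B9: continuation. acc=(acc<<6)|0x39=0xB9
Byte[2]=91: continuation. acc=(acc<<6)|0x11=0x2E51
Completed: cp=U+2E51 (starts at byte 0)
Byte[3]=E7: 3-byte lead, need 2 cont bytes. acc=0x7
Byte[4]=91: continuation. acc=(acc<<6)|0x11=0x1D1
Byte[5]=7E: expected 10xxxxxx continuation. INVALID

Answer: 5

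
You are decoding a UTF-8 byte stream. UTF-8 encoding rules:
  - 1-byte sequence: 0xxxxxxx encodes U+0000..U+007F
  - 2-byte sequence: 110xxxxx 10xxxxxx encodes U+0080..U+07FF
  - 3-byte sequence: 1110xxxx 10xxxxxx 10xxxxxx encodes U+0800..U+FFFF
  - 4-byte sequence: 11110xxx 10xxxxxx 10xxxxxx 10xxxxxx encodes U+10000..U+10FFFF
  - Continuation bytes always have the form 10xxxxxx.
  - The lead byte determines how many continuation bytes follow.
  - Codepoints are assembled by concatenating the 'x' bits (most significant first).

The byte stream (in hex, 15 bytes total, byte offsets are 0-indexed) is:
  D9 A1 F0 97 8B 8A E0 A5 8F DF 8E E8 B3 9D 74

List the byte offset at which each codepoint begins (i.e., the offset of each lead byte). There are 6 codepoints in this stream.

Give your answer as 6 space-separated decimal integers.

Byte[0]=D9: 2-byte lead, need 1 cont bytes. acc=0x19
Byte[1]=A1: continuation. acc=(acc<<6)|0x21=0x661
Completed: cp=U+0661 (starts at byte 0)
Byte[2]=F0: 4-byte lead, need 3 cont bytes. acc=0x0
Byte[3]=97: continuation. acc=(acc<<6)|0x17=0x17
Byte[4]=8B: continuation. acc=(acc<<6)|0x0B=0x5CB
Byte[5]=8A: continuation. acc=(acc<<6)|0x0A=0x172CA
Completed: cp=U+172CA (starts at byte 2)
Byte[6]=E0: 3-byte lead, need 2 cont bytes. acc=0x0
Byte[7]=A5: continuation. acc=(acc<<6)|0x25=0x25
Byte[8]=8F: continuation. acc=(acc<<6)|0x0F=0x94F
Completed: cp=U+094F (starts at byte 6)
Byte[9]=DF: 2-byte lead, need 1 cont bytes. acc=0x1F
Byte[10]=8E: continuation. acc=(acc<<6)|0x0E=0x7CE
Completed: cp=U+07CE (starts at byte 9)
Byte[11]=E8: 3-byte lead, need 2 cont bytes. acc=0x8
Byte[12]=B3: continuation. acc=(acc<<6)|0x33=0x233
Byte[13]=9D: continuation. acc=(acc<<6)|0x1D=0x8CDD
Completed: cp=U+8CDD (starts at byte 11)
Byte[14]=74: 1-byte ASCII. cp=U+0074

Answer: 0 2 6 9 11 14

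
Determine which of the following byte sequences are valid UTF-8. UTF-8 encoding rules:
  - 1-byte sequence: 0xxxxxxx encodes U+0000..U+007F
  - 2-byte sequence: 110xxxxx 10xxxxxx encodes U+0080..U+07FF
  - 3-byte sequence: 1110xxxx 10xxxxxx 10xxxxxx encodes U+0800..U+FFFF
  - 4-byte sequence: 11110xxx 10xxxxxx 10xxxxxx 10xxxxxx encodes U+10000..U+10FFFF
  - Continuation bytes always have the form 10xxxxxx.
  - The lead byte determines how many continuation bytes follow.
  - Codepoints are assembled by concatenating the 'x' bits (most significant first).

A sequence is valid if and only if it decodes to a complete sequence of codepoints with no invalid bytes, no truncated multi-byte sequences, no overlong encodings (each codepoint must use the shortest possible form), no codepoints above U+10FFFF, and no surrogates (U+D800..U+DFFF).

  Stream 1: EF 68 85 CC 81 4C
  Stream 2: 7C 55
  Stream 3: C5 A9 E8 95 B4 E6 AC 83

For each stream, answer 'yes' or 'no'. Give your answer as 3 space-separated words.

Answer: no yes yes

Derivation:
Stream 1: error at byte offset 1. INVALID
Stream 2: decodes cleanly. VALID
Stream 3: decodes cleanly. VALID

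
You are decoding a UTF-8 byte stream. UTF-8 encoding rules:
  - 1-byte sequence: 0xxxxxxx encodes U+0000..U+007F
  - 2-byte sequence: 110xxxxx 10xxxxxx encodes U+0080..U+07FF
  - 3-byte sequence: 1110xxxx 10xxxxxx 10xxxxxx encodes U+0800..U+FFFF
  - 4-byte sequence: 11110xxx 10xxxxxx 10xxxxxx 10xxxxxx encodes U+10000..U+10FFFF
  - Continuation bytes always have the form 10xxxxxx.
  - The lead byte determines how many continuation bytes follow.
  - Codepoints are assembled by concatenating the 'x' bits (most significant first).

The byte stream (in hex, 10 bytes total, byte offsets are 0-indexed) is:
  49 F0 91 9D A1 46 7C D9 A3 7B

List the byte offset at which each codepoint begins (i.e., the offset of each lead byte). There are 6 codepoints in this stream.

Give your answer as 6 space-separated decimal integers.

Byte[0]=49: 1-byte ASCII. cp=U+0049
Byte[1]=F0: 4-byte lead, need 3 cont bytes. acc=0x0
Byte[2]=91: continuation. acc=(acc<<6)|0x11=0x11
Byte[3]=9D: continuation. acc=(acc<<6)|0x1D=0x45D
Byte[4]=A1: continuation. acc=(acc<<6)|0x21=0x11761
Completed: cp=U+11761 (starts at byte 1)
Byte[5]=46: 1-byte ASCII. cp=U+0046
Byte[6]=7C: 1-byte ASCII. cp=U+007C
Byte[7]=D9: 2-byte lead, need 1 cont bytes. acc=0x19
Byte[8]=A3: continuation. acc=(acc<<6)|0x23=0x663
Completed: cp=U+0663 (starts at byte 7)
Byte[9]=7B: 1-byte ASCII. cp=U+007B

Answer: 0 1 5 6 7 9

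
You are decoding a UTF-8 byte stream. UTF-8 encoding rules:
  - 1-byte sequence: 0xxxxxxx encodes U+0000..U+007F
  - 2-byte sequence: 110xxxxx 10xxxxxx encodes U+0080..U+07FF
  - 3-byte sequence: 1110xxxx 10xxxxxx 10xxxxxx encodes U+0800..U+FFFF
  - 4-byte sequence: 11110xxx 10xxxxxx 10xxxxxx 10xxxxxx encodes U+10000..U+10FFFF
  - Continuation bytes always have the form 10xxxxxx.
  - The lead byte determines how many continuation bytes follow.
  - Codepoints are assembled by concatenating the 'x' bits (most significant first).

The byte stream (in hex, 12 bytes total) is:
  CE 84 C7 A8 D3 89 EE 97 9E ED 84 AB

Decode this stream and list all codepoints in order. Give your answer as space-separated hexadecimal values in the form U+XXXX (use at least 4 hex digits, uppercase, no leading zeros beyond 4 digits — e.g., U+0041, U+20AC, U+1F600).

Answer: U+0384 U+01E8 U+04C9 U+E5DE U+D12B

Derivation:
Byte[0]=CE: 2-byte lead, need 1 cont bytes. acc=0xE
Byte[1]=84: continuation. acc=(acc<<6)|0x04=0x384
Completed: cp=U+0384 (starts at byte 0)
Byte[2]=C7: 2-byte lead, need 1 cont bytes. acc=0x7
Byte[3]=A8: continuation. acc=(acc<<6)|0x28=0x1E8
Completed: cp=U+01E8 (starts at byte 2)
Byte[4]=D3: 2-byte lead, need 1 cont bytes. acc=0x13
Byte[5]=89: continuation. acc=(acc<<6)|0x09=0x4C9
Completed: cp=U+04C9 (starts at byte 4)
Byte[6]=EE: 3-byte lead, need 2 cont bytes. acc=0xE
Byte[7]=97: continuation. acc=(acc<<6)|0x17=0x397
Byte[8]=9E: continuation. acc=(acc<<6)|0x1E=0xE5DE
Completed: cp=U+E5DE (starts at byte 6)
Byte[9]=ED: 3-byte lead, need 2 cont bytes. acc=0xD
Byte[10]=84: continuation. acc=(acc<<6)|0x04=0x344
Byte[11]=AB: continuation. acc=(acc<<6)|0x2B=0xD12B
Completed: cp=U+D12B (starts at byte 9)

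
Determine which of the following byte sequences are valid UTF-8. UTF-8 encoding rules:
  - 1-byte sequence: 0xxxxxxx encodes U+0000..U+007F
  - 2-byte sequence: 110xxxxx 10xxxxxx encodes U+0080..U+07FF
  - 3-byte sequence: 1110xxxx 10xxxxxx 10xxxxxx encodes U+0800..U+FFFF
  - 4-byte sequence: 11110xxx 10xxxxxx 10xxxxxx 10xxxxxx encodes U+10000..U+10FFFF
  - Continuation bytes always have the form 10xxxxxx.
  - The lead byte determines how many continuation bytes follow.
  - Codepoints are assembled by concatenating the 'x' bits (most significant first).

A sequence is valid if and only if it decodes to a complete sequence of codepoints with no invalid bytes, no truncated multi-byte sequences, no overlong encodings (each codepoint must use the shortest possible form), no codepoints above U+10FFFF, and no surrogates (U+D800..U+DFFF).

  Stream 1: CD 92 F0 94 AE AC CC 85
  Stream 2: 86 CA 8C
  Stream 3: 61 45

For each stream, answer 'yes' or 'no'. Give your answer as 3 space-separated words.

Stream 1: decodes cleanly. VALID
Stream 2: error at byte offset 0. INVALID
Stream 3: decodes cleanly. VALID

Answer: yes no yes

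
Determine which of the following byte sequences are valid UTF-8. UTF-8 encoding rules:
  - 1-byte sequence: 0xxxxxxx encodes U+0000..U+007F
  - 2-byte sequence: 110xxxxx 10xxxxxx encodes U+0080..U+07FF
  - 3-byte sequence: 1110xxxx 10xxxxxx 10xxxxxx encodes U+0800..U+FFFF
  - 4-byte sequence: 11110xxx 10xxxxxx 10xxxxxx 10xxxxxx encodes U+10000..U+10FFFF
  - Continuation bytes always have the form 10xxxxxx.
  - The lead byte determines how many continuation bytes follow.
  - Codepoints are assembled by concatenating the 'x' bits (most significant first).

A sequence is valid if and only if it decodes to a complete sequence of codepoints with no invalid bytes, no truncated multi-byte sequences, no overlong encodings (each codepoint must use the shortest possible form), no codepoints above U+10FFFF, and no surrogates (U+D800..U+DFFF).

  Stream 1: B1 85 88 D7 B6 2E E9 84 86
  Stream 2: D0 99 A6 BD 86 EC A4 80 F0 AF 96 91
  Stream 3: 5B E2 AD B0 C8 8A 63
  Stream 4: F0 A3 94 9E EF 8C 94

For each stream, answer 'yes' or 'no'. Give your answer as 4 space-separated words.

Stream 1: error at byte offset 0. INVALID
Stream 2: error at byte offset 2. INVALID
Stream 3: decodes cleanly. VALID
Stream 4: decodes cleanly. VALID

Answer: no no yes yes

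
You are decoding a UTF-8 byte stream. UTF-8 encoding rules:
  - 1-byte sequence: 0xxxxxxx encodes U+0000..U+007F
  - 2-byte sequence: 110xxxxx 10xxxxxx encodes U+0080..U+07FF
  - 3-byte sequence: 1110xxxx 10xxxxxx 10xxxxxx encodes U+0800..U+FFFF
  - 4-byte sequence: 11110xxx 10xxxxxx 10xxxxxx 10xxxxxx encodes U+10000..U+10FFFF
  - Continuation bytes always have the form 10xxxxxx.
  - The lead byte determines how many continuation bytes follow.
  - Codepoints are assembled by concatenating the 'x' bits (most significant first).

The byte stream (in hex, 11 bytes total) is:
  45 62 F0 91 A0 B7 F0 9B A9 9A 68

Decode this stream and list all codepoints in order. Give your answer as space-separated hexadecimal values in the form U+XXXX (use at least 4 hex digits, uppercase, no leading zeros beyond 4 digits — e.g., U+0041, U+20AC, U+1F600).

Answer: U+0045 U+0062 U+11837 U+1BA5A U+0068

Derivation:
Byte[0]=45: 1-byte ASCII. cp=U+0045
Byte[1]=62: 1-byte ASCII. cp=U+0062
Byte[2]=F0: 4-byte lead, need 3 cont bytes. acc=0x0
Byte[3]=91: continuation. acc=(acc<<6)|0x11=0x11
Byte[4]=A0: continuation. acc=(acc<<6)|0x20=0x460
Byte[5]=B7: continuation. acc=(acc<<6)|0x37=0x11837
Completed: cp=U+11837 (starts at byte 2)
Byte[6]=F0: 4-byte lead, need 3 cont bytes. acc=0x0
Byte[7]=9B: continuation. acc=(acc<<6)|0x1B=0x1B
Byte[8]=A9: continuation. acc=(acc<<6)|0x29=0x6E9
Byte[9]=9A: continuation. acc=(acc<<6)|0x1A=0x1BA5A
Completed: cp=U+1BA5A (starts at byte 6)
Byte[10]=68: 1-byte ASCII. cp=U+0068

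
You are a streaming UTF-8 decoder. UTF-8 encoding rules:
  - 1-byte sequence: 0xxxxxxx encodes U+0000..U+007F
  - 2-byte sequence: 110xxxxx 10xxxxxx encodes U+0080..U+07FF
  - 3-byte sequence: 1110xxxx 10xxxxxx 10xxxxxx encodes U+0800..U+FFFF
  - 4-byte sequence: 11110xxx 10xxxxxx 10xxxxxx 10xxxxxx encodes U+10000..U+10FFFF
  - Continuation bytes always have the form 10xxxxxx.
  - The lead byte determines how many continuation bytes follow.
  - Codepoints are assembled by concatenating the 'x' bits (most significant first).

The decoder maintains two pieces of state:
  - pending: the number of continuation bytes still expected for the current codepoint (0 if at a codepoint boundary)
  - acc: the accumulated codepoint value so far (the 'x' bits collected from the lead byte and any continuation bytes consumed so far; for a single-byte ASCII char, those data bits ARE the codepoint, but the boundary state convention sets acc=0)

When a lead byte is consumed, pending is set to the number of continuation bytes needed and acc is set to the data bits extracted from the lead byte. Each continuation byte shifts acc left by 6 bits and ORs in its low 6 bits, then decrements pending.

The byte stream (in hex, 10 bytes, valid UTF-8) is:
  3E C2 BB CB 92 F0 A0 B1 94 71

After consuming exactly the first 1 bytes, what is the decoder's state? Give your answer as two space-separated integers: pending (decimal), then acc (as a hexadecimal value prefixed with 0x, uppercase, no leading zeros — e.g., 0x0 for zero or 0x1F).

Byte[0]=3E: 1-byte. pending=0, acc=0x0

Answer: 0 0x0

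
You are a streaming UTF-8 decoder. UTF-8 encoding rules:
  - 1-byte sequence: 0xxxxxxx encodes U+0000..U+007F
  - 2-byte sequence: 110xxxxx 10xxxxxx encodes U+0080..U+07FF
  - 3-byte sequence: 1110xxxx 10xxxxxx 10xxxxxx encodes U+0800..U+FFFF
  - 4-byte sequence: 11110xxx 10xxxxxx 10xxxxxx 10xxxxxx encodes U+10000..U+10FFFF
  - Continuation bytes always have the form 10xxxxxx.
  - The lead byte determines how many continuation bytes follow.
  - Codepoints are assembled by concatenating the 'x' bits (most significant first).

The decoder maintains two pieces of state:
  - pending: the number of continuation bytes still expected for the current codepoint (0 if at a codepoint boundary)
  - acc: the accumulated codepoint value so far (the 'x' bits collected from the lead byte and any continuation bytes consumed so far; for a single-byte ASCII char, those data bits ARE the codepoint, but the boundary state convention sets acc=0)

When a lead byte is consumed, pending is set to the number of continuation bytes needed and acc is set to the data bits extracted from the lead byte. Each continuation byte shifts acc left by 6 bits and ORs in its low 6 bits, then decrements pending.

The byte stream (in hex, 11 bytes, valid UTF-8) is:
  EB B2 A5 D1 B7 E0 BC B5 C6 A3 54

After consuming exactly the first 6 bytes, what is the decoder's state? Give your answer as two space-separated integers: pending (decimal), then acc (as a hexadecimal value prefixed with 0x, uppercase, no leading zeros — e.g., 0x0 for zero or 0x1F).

Answer: 2 0x0

Derivation:
Byte[0]=EB: 3-byte lead. pending=2, acc=0xB
Byte[1]=B2: continuation. acc=(acc<<6)|0x32=0x2F2, pending=1
Byte[2]=A5: continuation. acc=(acc<<6)|0x25=0xBCA5, pending=0
Byte[3]=D1: 2-byte lead. pending=1, acc=0x11
Byte[4]=B7: continuation. acc=(acc<<6)|0x37=0x477, pending=0
Byte[5]=E0: 3-byte lead. pending=2, acc=0x0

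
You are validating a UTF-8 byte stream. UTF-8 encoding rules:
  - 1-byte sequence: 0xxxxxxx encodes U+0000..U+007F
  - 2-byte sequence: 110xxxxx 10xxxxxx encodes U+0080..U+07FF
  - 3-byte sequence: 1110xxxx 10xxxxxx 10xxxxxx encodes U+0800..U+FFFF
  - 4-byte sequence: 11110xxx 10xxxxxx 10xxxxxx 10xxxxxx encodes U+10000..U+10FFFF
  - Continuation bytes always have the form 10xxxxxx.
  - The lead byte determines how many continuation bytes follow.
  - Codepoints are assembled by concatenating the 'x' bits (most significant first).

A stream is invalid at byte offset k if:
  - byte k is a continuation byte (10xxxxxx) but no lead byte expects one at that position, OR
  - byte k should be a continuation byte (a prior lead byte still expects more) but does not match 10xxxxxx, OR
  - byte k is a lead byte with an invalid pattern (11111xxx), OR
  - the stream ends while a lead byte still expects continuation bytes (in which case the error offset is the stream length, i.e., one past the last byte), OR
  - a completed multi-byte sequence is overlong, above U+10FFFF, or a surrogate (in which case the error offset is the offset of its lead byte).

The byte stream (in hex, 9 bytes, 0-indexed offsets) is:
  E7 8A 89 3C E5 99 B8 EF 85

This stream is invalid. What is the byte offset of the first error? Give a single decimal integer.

Byte[0]=E7: 3-byte lead, need 2 cont bytes. acc=0x7
Byte[1]=8A: continuation. acc=(acc<<6)|0x0A=0x1CA
Byte[2]=89: continuation. acc=(acc<<6)|0x09=0x7289
Completed: cp=U+7289 (starts at byte 0)
Byte[3]=3C: 1-byte ASCII. cp=U+003C
Byte[4]=E5: 3-byte lead, need 2 cont bytes. acc=0x5
Byte[5]=99: continuation. acc=(acc<<6)|0x19=0x159
Byte[6]=B8: continuation. acc=(acc<<6)|0x38=0x5678
Completed: cp=U+5678 (starts at byte 4)
Byte[7]=EF: 3-byte lead, need 2 cont bytes. acc=0xF
Byte[8]=85: continuation. acc=(acc<<6)|0x05=0x3C5
Byte[9]: stream ended, expected continuation. INVALID

Answer: 9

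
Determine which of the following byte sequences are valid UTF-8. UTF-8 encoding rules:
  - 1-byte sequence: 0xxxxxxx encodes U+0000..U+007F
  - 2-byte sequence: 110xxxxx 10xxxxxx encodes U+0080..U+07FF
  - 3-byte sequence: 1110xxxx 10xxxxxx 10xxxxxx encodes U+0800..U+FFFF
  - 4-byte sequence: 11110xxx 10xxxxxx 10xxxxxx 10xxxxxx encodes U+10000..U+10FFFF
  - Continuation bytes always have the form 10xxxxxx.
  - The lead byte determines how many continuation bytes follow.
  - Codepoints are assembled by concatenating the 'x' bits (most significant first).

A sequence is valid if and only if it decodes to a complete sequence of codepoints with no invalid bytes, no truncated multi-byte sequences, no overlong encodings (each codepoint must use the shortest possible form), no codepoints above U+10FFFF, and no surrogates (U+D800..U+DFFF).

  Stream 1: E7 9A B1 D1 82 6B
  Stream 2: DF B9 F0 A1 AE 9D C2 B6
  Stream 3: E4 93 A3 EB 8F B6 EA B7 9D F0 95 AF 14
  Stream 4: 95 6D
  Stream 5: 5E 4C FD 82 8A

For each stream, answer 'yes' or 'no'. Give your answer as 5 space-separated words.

Stream 1: decodes cleanly. VALID
Stream 2: decodes cleanly. VALID
Stream 3: error at byte offset 12. INVALID
Stream 4: error at byte offset 0. INVALID
Stream 5: error at byte offset 2. INVALID

Answer: yes yes no no no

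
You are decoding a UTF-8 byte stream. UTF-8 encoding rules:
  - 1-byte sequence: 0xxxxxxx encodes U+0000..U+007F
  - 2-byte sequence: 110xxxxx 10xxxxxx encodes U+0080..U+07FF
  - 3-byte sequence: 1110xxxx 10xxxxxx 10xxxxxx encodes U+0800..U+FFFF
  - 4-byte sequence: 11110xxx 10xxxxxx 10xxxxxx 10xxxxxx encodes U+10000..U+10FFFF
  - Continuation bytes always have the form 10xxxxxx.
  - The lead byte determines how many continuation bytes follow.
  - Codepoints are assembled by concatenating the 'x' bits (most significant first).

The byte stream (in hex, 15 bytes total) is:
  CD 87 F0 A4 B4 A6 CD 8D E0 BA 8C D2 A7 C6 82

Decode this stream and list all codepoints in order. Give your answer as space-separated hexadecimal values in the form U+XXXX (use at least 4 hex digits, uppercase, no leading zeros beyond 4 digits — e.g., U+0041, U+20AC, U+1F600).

Byte[0]=CD: 2-byte lead, need 1 cont bytes. acc=0xD
Byte[1]=87: continuation. acc=(acc<<6)|0x07=0x347
Completed: cp=U+0347 (starts at byte 0)
Byte[2]=F0: 4-byte lead, need 3 cont bytes. acc=0x0
Byte[3]=A4: continuation. acc=(acc<<6)|0x24=0x24
Byte[4]=B4: continuation. acc=(acc<<6)|0x34=0x934
Byte[5]=A6: continuation. acc=(acc<<6)|0x26=0x24D26
Completed: cp=U+24D26 (starts at byte 2)
Byte[6]=CD: 2-byte lead, need 1 cont bytes. acc=0xD
Byte[7]=8D: continuation. acc=(acc<<6)|0x0D=0x34D
Completed: cp=U+034D (starts at byte 6)
Byte[8]=E0: 3-byte lead, need 2 cont bytes. acc=0x0
Byte[9]=BA: continuation. acc=(acc<<6)|0x3A=0x3A
Byte[10]=8C: continuation. acc=(acc<<6)|0x0C=0xE8C
Completed: cp=U+0E8C (starts at byte 8)
Byte[11]=D2: 2-byte lead, need 1 cont bytes. acc=0x12
Byte[12]=A7: continuation. acc=(acc<<6)|0x27=0x4A7
Completed: cp=U+04A7 (starts at byte 11)
Byte[13]=C6: 2-byte lead, need 1 cont bytes. acc=0x6
Byte[14]=82: continuation. acc=(acc<<6)|0x02=0x182
Completed: cp=U+0182 (starts at byte 13)

Answer: U+0347 U+24D26 U+034D U+0E8C U+04A7 U+0182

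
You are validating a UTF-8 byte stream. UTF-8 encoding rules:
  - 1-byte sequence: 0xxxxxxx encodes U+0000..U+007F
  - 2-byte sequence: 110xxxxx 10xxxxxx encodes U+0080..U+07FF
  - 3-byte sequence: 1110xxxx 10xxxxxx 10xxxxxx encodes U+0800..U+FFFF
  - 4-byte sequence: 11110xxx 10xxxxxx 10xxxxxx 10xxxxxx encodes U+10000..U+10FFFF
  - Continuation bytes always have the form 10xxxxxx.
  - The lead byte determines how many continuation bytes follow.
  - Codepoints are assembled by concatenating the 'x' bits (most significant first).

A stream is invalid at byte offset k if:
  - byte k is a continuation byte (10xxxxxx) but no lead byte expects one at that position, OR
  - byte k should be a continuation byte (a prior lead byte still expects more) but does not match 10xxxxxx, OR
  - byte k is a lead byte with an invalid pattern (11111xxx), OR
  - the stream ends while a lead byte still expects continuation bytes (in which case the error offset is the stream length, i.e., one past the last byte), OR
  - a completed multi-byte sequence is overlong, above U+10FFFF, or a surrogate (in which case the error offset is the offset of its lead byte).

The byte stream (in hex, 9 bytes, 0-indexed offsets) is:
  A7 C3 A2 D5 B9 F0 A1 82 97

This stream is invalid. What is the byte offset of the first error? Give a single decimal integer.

Answer: 0

Derivation:
Byte[0]=A7: INVALID lead byte (not 0xxx/110x/1110/11110)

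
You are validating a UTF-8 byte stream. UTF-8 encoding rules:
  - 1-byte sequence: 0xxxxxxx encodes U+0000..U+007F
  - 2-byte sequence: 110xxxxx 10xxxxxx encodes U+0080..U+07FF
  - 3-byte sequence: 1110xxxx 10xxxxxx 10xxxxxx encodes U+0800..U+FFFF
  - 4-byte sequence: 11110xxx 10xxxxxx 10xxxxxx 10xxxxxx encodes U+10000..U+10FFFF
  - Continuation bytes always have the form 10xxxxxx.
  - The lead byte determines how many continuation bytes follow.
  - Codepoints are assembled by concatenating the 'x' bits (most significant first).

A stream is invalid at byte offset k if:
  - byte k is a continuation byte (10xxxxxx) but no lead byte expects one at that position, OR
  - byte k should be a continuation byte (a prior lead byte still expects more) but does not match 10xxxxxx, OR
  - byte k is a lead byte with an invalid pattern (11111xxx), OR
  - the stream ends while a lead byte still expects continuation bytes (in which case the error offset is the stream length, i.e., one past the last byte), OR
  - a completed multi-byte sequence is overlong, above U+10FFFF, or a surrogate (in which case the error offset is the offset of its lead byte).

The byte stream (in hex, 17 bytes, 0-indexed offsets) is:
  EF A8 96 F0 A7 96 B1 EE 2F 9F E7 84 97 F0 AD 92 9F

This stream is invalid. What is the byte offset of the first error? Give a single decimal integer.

Answer: 8

Derivation:
Byte[0]=EF: 3-byte lead, need 2 cont bytes. acc=0xF
Byte[1]=A8: continuation. acc=(acc<<6)|0x28=0x3E8
Byte[2]=96: continuation. acc=(acc<<6)|0x16=0xFA16
Completed: cp=U+FA16 (starts at byte 0)
Byte[3]=F0: 4-byte lead, need 3 cont bytes. acc=0x0
Byte[4]=A7: continuation. acc=(acc<<6)|0x27=0x27
Byte[5]=96: continuation. acc=(acc<<6)|0x16=0x9D6
Byte[6]=B1: continuation. acc=(acc<<6)|0x31=0x275B1
Completed: cp=U+275B1 (starts at byte 3)
Byte[7]=EE: 3-byte lead, need 2 cont bytes. acc=0xE
Byte[8]=2F: expected 10xxxxxx continuation. INVALID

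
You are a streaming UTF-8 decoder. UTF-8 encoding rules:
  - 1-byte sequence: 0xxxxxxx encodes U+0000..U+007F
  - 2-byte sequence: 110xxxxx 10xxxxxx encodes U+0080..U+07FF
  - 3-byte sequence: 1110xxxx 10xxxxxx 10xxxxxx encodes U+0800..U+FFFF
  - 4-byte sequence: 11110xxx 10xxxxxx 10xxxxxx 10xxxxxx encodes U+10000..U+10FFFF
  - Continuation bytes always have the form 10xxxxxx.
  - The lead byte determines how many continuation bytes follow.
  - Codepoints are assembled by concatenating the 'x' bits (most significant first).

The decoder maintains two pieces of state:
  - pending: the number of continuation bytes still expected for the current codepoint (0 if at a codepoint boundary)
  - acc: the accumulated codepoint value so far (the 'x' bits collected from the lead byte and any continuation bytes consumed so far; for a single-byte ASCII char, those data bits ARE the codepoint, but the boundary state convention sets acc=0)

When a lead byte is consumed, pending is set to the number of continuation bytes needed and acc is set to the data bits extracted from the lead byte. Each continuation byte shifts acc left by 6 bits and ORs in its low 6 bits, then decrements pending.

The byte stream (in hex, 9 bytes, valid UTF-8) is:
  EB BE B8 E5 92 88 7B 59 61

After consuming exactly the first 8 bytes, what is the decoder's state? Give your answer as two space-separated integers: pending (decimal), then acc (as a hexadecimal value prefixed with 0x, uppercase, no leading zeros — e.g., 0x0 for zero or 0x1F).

Byte[0]=EB: 3-byte lead. pending=2, acc=0xB
Byte[1]=BE: continuation. acc=(acc<<6)|0x3E=0x2FE, pending=1
Byte[2]=B8: continuation. acc=(acc<<6)|0x38=0xBFB8, pending=0
Byte[3]=E5: 3-byte lead. pending=2, acc=0x5
Byte[4]=92: continuation. acc=(acc<<6)|0x12=0x152, pending=1
Byte[5]=88: continuation. acc=(acc<<6)|0x08=0x5488, pending=0
Byte[6]=7B: 1-byte. pending=0, acc=0x0
Byte[7]=59: 1-byte. pending=0, acc=0x0

Answer: 0 0x0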